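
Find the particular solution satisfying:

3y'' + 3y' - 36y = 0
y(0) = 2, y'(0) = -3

General solution: y = C₁e^(3x) + C₂e^(-4x)
Applying ICs: C₁ = 5/7, C₂ = 9/7
Particular solution: y = (5/7)e^(3x) + (9/7)e^(-4x)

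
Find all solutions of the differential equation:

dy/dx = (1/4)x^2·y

Separating variables and integrating:
ln|y| = x^3/12 + C

General solution: y = Ce^(x^3/12)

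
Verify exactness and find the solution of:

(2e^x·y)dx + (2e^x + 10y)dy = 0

Verify exactness: ∂M/∂y = ∂N/∂x ✓
Find F(x,y) such that ∂F/∂x = M, ∂F/∂y = N
Solution: 2e^x·y + 5y² = C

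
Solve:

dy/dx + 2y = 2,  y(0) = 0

General solution: y = 1 + Ce^(-2x)
Applying y(0) = 0: C = 0 - 1 = -1
Particular solution: y = 1 - e^(-2x)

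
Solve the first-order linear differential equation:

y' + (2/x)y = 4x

Using integrating factor method:

General solution: y = x^2 + Cx^(-2)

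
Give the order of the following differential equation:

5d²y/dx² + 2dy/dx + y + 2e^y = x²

The order is 2 (highest derivative is of order 2).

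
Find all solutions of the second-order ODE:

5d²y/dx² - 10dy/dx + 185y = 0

Characteristic equation: 5r² - 10r + 185 = 0
Divide by 5: r² - 2r + 37 = 0
Roots: r = 1 ± 6i (complex conjugates)
General solution: y = e^x(C₁cos(6x) + C₂sin(6x))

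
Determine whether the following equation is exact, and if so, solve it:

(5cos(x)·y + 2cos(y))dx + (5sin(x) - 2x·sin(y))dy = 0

Verify exactness: ∂M/∂y = ∂N/∂x ✓
Find F(x,y) such that ∂F/∂x = M, ∂F/∂y = N
Solution: 5sin(x)·y + 2x·cos(y) = C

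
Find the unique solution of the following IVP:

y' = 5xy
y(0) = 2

General solution: y = Ce^(5x²/2)
Applying IC y(0) = 2:
Particular solution: y = 2e^(5x²/2)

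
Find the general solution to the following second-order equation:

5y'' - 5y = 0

Characteristic equation: 5r² - 5 = 0
Divide by 5: r² - 1 = 0
Roots: r = 1, -1 (distinct real)
General solution: y = C₁e^x + C₂e^(-x)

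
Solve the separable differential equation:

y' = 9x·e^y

Separating variables and integrating:
-e^(-y) = 9x²/2 + C

General solution: y = -ln(C - 9x²/2)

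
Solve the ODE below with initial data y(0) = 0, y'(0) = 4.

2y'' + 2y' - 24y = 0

General solution: y = C₁e^(3x) + C₂e^(-4x)
Applying ICs: C₁ = 4/7, C₂ = -4/7
Particular solution: y = (4/7)e^(3x) - (4/7)e^(-4x)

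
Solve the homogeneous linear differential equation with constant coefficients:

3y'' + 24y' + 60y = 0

Characteristic equation: 3r² + 24r + 60 = 0
Divide by 3: r² + 8r + 20 = 0
Roots: r = -4 ± 2i (complex conjugates)
General solution: y = e^(-4x)(C₁cos(2x) + C₂sin(2x))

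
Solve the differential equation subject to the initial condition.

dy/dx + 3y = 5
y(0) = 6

General solution: y = 5/3 + Ce^(-3x)
Applying y(0) = 6: C = 6 - 5/3 = 13/3
Particular solution: y = 5/3 + (13/3)e^(-3x)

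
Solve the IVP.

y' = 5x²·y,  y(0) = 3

General solution: y = Ce^(5x³/3)
Applying IC y(0) = 3:
Particular solution: y = 3e^(5x³/3)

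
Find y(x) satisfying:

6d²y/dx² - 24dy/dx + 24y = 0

Characteristic equation: 6r² - 24r + 24 = 0
Divide by 6: r² - 4r + 4 = 0
Factored: (r - 2)² = 0
Repeated root: r = 2
General solution: y = (C₁ + C₂x)e^(2x)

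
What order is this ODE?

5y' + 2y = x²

The order is 1 (highest derivative is of order 1).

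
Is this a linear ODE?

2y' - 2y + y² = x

No. Nonlinear (y² term)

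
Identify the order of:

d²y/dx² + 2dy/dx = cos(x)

The order is 2 (highest derivative is of order 2).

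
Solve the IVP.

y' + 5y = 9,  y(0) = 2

General solution: y = 9/5 + Ce^(-5x)
Applying y(0) = 2: C = 2 - 9/5 = 1/5
Particular solution: y = 9/5 + (1/5)e^(-5x)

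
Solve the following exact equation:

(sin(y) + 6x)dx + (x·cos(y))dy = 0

Verify exactness: ∂M/∂y = ∂N/∂x ✓
Find F(x,y) such that ∂F/∂x = M, ∂F/∂y = N
Solution: x·sin(y) + 3x² = C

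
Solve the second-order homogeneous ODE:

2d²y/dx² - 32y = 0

Characteristic equation: 2r² - 32 = 0
Divide by 2: r² - 16 = 0
Roots: r = 4, -4 (distinct real)
General solution: y = C₁e^(4x) + C₂e^(-4x)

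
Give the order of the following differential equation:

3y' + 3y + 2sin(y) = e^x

The order is 1 (highest derivative is of order 1).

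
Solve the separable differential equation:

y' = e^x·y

Separating variables and integrating:
ln|y| = e^x + C

General solution: y = Ce^(e^x)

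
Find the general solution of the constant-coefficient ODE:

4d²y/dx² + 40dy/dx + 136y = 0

Characteristic equation: 4r² + 40r + 136 = 0
Divide by 4: r² + 10r + 34 = 0
Roots: r = -5 ± 3i (complex conjugates)
General solution: y = e^(-5x)(C₁cos(3x) + C₂sin(3x))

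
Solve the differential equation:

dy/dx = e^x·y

Separating variables and integrating:
ln|y| = e^x + C

General solution: y = Ce^(e^x)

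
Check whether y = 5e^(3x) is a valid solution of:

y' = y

Verification:
y = 5e^(3x)
y' = 15e^(3x)
But y = 5e^(3x)
y' ≠ y — the derivative does not match

No, it is not a solution.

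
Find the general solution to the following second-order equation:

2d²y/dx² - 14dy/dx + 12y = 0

Characteristic equation: 2r² - 14r + 12 = 0
Divide by 2: r² - 7r + 6 = 0
Roots: r = 1, 6 (distinct real)
General solution: y = C₁e^x + C₂e^(6x)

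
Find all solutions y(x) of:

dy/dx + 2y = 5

Using integrating factor method:

General solution: y = 5/2 + Ce^(-2x)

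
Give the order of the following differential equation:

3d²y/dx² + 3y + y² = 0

The order is 2 (highest derivative is of order 2).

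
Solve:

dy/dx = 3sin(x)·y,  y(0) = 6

General solution: y = Ce^(-3cos(x))
Applying IC y(0) = 6:
Particular solution: y = 6e^(3(1-cos(x)))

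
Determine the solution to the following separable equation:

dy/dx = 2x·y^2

Separating variables and integrating:
-1/y = x^2 + C

General solution: y^-1 = -x^2 + C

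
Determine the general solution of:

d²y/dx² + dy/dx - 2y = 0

Characteristic equation: r² + r - 2 = 0
Roots: r = 1, -2 (distinct real)
General solution: y = C₁e^x + C₂e^(-2x)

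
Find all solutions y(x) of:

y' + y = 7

Using integrating factor method:

General solution: y = 7 + Ce^(-x)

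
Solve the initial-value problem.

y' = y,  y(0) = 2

General solution: y = Ce^x
Applying IC y(0) = 2:
Particular solution: y = 2e^x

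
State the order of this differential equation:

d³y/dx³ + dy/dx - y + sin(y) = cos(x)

The order is 3 (highest derivative is of order 3).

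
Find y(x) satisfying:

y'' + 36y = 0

Characteristic equation: r² + 36 = 0
Roots: r = ±6i (complex conjugates)
General solution: y = C₁cos(6x) + C₂sin(6x)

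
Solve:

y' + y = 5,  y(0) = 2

General solution: y = 5 + Ce^(-x)
Applying y(0) = 2: C = 2 - 5 = -3
Particular solution: y = 5 - 3e^(-x)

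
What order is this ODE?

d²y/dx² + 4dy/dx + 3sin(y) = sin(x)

The order is 2 (highest derivative is of order 2).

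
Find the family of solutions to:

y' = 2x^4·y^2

Separating variables and integrating:
-1/y = 2x^5/5 + C

General solution: y^-1 = (-2/5)x^5 + C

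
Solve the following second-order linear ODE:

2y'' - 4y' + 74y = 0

Characteristic equation: 2r² - 4r + 74 = 0
Divide by 2: r² - 2r + 37 = 0
Roots: r = 1 ± 6i (complex conjugates)
General solution: y = e^x(C₁cos(6x) + C₂sin(6x))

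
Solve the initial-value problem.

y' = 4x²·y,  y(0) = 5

General solution: y = Ce^(4x³/3)
Applying IC y(0) = 5:
Particular solution: y = 5e^(4x³/3)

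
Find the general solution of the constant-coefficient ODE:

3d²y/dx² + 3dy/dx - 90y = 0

Characteristic equation: 3r² + 3r - 90 = 0
Divide by 3: r² + r - 30 = 0
Roots: r = 5, -6 (distinct real)
General solution: y = C₁e^(5x) + C₂e^(-6x)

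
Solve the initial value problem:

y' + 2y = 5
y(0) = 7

General solution: y = 5/2 + Ce^(-2x)
Applying y(0) = 7: C = 7 - 5/2 = 9/2
Particular solution: y = 5/2 + (9/2)e^(-2x)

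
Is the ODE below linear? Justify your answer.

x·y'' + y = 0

Yes. Linear (y and its derivatives appear to the first power only, no products of y terms)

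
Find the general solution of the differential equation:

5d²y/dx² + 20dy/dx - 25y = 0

Characteristic equation: 5r² + 20r - 25 = 0
Divide by 5: r² + 4r - 5 = 0
Roots: r = 1, -5 (distinct real)
General solution: y = C₁e^x + C₂e^(-5x)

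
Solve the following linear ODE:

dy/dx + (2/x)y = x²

Using integrating factor method:

General solution: y = (1/5)x^3 + Cx^(-2)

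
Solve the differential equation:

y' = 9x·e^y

Separating variables and integrating:
-e^(-y) = 9x²/2 + C

General solution: y = -ln(C - 9x²/2)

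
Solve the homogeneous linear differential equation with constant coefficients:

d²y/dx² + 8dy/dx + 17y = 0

Characteristic equation: r² + 8r + 17 = 0
Roots: r = -4 ± i (complex conjugates)
General solution: y = e^(-4x)(C₁cos(x) + C₂sin(x))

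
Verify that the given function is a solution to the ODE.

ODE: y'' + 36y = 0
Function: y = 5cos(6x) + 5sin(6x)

Verification:
y'' = -180cos(6x) - 180sin(6x)
y'' + 36y = 0 ✓

Yes, it is a solution.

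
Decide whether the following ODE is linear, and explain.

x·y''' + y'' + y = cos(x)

Linear (y and its derivatives appear to the first power only, no products of y terms)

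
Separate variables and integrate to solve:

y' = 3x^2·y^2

Separating variables and integrating:
-1/y = x^3 + C

General solution: y^-1 = -x^3 + C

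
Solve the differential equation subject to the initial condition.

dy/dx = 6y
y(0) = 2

General solution: y = Ce^(6x)
Applying IC y(0) = 2:
Particular solution: y = 2e^(6x)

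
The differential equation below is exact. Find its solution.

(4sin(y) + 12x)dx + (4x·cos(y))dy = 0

Verify exactness: ∂M/∂y = ∂N/∂x ✓
Find F(x,y) such that ∂F/∂x = M, ∂F/∂y = N
Solution: 4x·sin(y) + 6x² = C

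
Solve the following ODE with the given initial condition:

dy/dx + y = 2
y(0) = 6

General solution: y = 2 + Ce^(-x)
Applying y(0) = 6: C = 6 - 2 = 4
Particular solution: y = 2 + 4e^(-x)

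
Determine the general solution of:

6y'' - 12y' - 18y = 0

Characteristic equation: 6r² - 12r - 18 = 0
Divide by 6: r² - 2r - 3 = 0
Roots: r = 3, -1 (distinct real)
General solution: y = C₁e^(3x) + C₂e^(-x)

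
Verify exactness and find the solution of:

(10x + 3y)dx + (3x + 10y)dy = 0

Verify exactness: ∂M/∂y = ∂N/∂x ✓
Find F(x,y) such that ∂F/∂x = M, ∂F/∂y = N
Solution: 5x² + 3xy + 5y² = C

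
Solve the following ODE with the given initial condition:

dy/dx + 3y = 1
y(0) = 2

General solution: y = 1/3 + Ce^(-3x)
Applying y(0) = 2: C = 2 - 1/3 = 5/3
Particular solution: y = 1/3 + (5/3)e^(-3x)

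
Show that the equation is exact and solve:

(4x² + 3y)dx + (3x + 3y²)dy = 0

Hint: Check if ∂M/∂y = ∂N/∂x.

Verify exactness: ∂M/∂y = ∂N/∂x ✓
Find F(x,y) such that ∂F/∂x = M, ∂F/∂y = N
Solution: 4x³/3 + 3xy + y³ = C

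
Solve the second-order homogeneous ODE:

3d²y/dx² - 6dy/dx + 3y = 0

Characteristic equation: 3r² - 6r + 3 = 0
Divide by 3: r² - 2r + 1 = 0
Factored: (r - 1)² = 0
Repeated root: r = 1
General solution: y = (C₁ + C₂x)e^x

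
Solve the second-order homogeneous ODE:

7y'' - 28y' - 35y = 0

Characteristic equation: 7r² - 28r - 35 = 0
Divide by 7: r² - 4r - 5 = 0
Roots: r = 5, -1 (distinct real)
General solution: y = C₁e^(5x) + C₂e^(-x)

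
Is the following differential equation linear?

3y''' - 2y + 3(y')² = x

No. Nonlinear ((y')² term)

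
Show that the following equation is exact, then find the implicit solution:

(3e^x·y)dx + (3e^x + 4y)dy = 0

Verify exactness: ∂M/∂y = ∂N/∂x ✓
Find F(x,y) such that ∂F/∂x = M, ∂F/∂y = N
Solution: 3e^x·y + 2y² = C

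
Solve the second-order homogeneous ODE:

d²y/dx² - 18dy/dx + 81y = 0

Characteristic equation: r² - 18r + 81 = 0
Factored: (r - 9)² = 0
Repeated root: r = 9
General solution: y = (C₁ + C₂x)e^(9x)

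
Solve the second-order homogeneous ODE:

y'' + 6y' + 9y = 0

Characteristic equation: r² + 6r + 9 = 0
Factored: (r + 3)² = 0
Repeated root: r = -3
General solution: y = (C₁ + C₂x)e^(-3x)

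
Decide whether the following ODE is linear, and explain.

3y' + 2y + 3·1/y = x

Nonlinear (1/y term)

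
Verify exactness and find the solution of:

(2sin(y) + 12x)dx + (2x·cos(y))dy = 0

Verify exactness: ∂M/∂y = ∂N/∂x ✓
Find F(x,y) such that ∂F/∂x = M, ∂F/∂y = N
Solution: 2x·sin(y) + 6x² = C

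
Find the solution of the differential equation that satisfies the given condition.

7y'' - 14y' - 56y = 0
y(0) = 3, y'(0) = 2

General solution: y = C₁e^(4x) + C₂e^(-2x)
Applying ICs: C₁ = 4/3, C₂ = 5/3
Particular solution: y = (4/3)e^(4x) + (5/3)e^(-2x)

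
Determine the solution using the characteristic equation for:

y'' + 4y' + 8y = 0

Characteristic equation: r² + 4r + 8 = 0
Roots: r = -2 ± 2i (complex conjugates)
General solution: y = e^(-2x)(C₁cos(2x) + C₂sin(2x))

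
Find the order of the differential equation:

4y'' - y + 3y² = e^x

The order is 2 (highest derivative is of order 2).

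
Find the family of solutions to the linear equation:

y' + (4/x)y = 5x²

Using integrating factor method:

General solution: y = (5/7)x^3 + Cx^(-4)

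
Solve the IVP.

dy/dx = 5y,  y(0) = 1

General solution: y = Ce^(5x)
Applying IC y(0) = 1:
Particular solution: y = e^(5x)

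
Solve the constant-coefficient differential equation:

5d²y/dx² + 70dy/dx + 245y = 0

Characteristic equation: 5r² + 70r + 245 = 0
Divide by 5: r² + 14r + 49 = 0
Factored: (r + 7)² = 0
Repeated root: r = -7
General solution: y = (C₁ + C₂x)e^(-7x)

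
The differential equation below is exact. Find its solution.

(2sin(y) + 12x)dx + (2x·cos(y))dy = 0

Verify exactness: ∂M/∂y = ∂N/∂x ✓
Find F(x,y) such that ∂F/∂x = M, ∂F/∂y = N
Solution: 2x·sin(y) + 6x² = C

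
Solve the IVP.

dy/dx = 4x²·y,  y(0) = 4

General solution: y = Ce^(4x³/3)
Applying IC y(0) = 4:
Particular solution: y = 4e^(4x³/3)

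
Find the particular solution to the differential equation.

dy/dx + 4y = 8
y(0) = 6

General solution: y = 2 + Ce^(-4x)
Applying y(0) = 6: C = 6 - 2 = 4
Particular solution: y = 2 + 4e^(-4x)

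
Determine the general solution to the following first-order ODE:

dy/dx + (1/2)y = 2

Using integrating factor method:

General solution: y = 4 + Ce^(-x/2)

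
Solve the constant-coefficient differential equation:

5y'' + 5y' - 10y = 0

Characteristic equation: 5r² + 5r - 10 = 0
Divide by 5: r² + r - 2 = 0
Roots: r = 1, -2 (distinct real)
General solution: y = C₁e^x + C₂e^(-2x)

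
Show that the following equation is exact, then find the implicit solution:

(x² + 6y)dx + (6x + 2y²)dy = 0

Verify exactness: ∂M/∂y = ∂N/∂x ✓
Find F(x,y) such that ∂F/∂x = M, ∂F/∂y = N
Solution: x³/3 + 6xy + 2y³/3 = C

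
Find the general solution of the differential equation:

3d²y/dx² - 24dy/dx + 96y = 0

Characteristic equation: 3r² - 24r + 96 = 0
Divide by 3: r² - 8r + 32 = 0
Roots: r = 4 ± 4i (complex conjugates)
General solution: y = e^(4x)(C₁cos(4x) + C₂sin(4x))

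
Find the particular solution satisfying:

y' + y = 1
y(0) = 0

General solution: y = 1 + Ce^(-x)
Applying y(0) = 0: C = 0 - 1 = -1
Particular solution: y = 1 - e^(-x)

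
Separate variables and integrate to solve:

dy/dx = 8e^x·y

Separating variables and integrating:
ln|y| = 8e^x + C

General solution: y = Ce^(8e^x)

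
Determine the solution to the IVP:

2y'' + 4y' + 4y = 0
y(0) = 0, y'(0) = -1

General solution: y = e^(-x)(C₁cos(x) + C₂sin(x))
Complex roots r = -1 ± i
Applying ICs: C₁ = 0, C₂ = -1
Particular solution: y = e^(-x)(-sin(x))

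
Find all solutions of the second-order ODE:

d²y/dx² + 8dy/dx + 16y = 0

Characteristic equation: r² + 8r + 16 = 0
Factored: (r + 4)² = 0
Repeated root: r = -4
General solution: y = (C₁ + C₂x)e^(-4x)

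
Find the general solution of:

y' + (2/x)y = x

Using integrating factor method:

General solution: y = (1/4)x^2 + Cx^(-2)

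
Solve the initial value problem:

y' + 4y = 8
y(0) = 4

General solution: y = 2 + Ce^(-4x)
Applying y(0) = 4: C = 4 - 2 = 2
Particular solution: y = 2 + 2e^(-4x)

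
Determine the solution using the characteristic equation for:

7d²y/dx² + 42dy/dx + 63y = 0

Characteristic equation: 7r² + 42r + 63 = 0
Divide by 7: r² + 6r + 9 = 0
Factored: (r + 3)² = 0
Repeated root: r = -3
General solution: y = (C₁ + C₂x)e^(-3x)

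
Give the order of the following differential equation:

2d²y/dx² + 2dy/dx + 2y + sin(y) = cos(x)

The order is 2 (highest derivative is of order 2).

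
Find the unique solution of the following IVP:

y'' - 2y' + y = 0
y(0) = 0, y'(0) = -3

General solution: y = (C₁ + C₂x)e^x
Repeated root r = 1
Applying ICs: C₁ = 0, C₂ = -3
Particular solution: y = -3xe^x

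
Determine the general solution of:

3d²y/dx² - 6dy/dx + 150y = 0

Characteristic equation: 3r² - 6r + 150 = 0
Divide by 3: r² - 2r + 50 = 0
Roots: r = 1 ± 7i (complex conjugates)
General solution: y = e^x(C₁cos(7x) + C₂sin(7x))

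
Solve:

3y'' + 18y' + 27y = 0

Characteristic equation: 3r² + 18r + 27 = 0
Divide by 3: r² + 6r + 9 = 0
Factored: (r + 3)² = 0
Repeated root: r = -3
General solution: y = (C₁ + C₂x)e^(-3x)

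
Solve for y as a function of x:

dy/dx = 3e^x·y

Separating variables and integrating:
ln|y| = 3e^x + C

General solution: y = Ce^(3e^x)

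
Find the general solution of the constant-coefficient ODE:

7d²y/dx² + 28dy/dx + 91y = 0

Characteristic equation: 7r² + 28r + 91 = 0
Divide by 7: r² + 4r + 13 = 0
Roots: r = -2 ± 3i (complex conjugates)
General solution: y = e^(-2x)(C₁cos(3x) + C₂sin(3x))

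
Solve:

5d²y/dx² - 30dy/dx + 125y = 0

Characteristic equation: 5r² - 30r + 125 = 0
Divide by 5: r² - 6r + 25 = 0
Roots: r = 3 ± 4i (complex conjugates)
General solution: y = e^(3x)(C₁cos(4x) + C₂sin(4x))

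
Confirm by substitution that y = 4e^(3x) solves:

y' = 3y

Verification:
y = 4e^(3x)
y' = 12e^(3x)
3y = 12e^(3x)
y' = 3y ✓

Yes, it is a solution.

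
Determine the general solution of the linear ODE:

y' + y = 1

Using integrating factor method:

General solution: y = 1 + Ce^(-x)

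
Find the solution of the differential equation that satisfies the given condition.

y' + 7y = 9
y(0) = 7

General solution: y = 9/7 + Ce^(-7x)
Applying y(0) = 7: C = 7 - 9/7 = 40/7
Particular solution: y = 9/7 + (40/7)e^(-7x)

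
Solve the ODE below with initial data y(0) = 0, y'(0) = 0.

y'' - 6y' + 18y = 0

General solution: y = e^(3x)(C₁cos(3x) + C₂sin(3x))
Complex roots r = 3 ± 3i
Applying ICs: C₁ = 0, C₂ = 0
Particular solution: y = 0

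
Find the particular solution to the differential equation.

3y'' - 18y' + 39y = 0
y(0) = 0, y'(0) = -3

General solution: y = e^(3x)(C₁cos(2x) + C₂sin(2x))
Complex roots r = 3 ± 2i
Applying ICs: C₁ = 0, C₂ = -3/2
Particular solution: y = e^(3x)(-(3/2)sin(2x))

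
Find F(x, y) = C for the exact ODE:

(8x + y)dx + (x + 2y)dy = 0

Verify exactness: ∂M/∂y = ∂N/∂x ✓
Find F(x,y) such that ∂F/∂x = M, ∂F/∂y = N
Solution: 4x² + xy + y² = C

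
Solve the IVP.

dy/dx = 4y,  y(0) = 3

General solution: y = Ce^(4x)
Applying IC y(0) = 3:
Particular solution: y = 3e^(4x)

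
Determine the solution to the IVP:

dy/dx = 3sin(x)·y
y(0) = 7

General solution: y = Ce^(-3cos(x))
Applying IC y(0) = 7:
Particular solution: y = 7e^(3(1-cos(x)))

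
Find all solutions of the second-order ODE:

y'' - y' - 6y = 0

Characteristic equation: r² - r - 6 = 0
Roots: r = 3, -2 (distinct real)
General solution: y = C₁e^(3x) + C₂e^(-2x)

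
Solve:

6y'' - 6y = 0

Characteristic equation: 6r² - 6 = 0
Divide by 6: r² - 1 = 0
Roots: r = 1, -1 (distinct real)
General solution: y = C₁e^x + C₂e^(-x)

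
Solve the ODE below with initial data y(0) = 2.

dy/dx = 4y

General solution: y = Ce^(4x)
Applying IC y(0) = 2:
Particular solution: y = 2e^(4x)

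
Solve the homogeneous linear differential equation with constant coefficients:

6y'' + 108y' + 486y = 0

Characteristic equation: 6r² + 108r + 486 = 0
Divide by 6: r² + 18r + 81 = 0
Factored: (r + 9)² = 0
Repeated root: r = -9
General solution: y = (C₁ + C₂x)e^(-9x)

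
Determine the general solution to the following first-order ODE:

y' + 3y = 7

Using integrating factor method:

General solution: y = 7/3 + Ce^(-3x)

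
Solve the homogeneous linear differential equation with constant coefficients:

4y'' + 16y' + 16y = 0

Characteristic equation: 4r² + 16r + 16 = 0
Divide by 4: r² + 4r + 4 = 0
Factored: (r + 2)² = 0
Repeated root: r = -2
General solution: y = (C₁ + C₂x)e^(-2x)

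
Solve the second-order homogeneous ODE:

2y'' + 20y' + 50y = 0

Characteristic equation: 2r² + 20r + 50 = 0
Divide by 2: r² + 10r + 25 = 0
Factored: (r + 5)² = 0
Repeated root: r = -5
General solution: y = (C₁ + C₂x)e^(-5x)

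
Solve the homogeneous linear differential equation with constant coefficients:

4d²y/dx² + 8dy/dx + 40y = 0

Characteristic equation: 4r² + 8r + 40 = 0
Divide by 4: r² + 2r + 10 = 0
Roots: r = -1 ± 3i (complex conjugates)
General solution: y = e^(-x)(C₁cos(3x) + C₂sin(3x))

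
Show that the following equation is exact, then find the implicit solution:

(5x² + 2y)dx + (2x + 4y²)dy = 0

Verify exactness: ∂M/∂y = ∂N/∂x ✓
Find F(x,y) such that ∂F/∂x = M, ∂F/∂y = N
Solution: 5x³/3 + 2xy + 4y³/3 = C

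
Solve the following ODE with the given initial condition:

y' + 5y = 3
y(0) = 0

General solution: y = 3/5 + Ce^(-5x)
Applying y(0) = 0: C = 0 - 3/5 = -3/5
Particular solution: y = 3/5 - (3/5)e^(-5x)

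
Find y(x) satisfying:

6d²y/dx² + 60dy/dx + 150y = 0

Characteristic equation: 6r² + 60r + 150 = 0
Divide by 6: r² + 10r + 25 = 0
Factored: (r + 5)² = 0
Repeated root: r = -5
General solution: y = (C₁ + C₂x)e^(-5x)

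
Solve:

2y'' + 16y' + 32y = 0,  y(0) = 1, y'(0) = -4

General solution: y = (C₁ + C₂x)e^(-4x)
Repeated root r = -4
Applying ICs: C₁ = 1, C₂ = 0
Particular solution: y = e^(-4x)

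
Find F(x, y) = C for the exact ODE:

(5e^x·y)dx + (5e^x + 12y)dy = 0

Verify exactness: ∂M/∂y = ∂N/∂x ✓
Find F(x,y) such that ∂F/∂x = M, ∂F/∂y = N
Solution: 5e^x·y + 6y² = C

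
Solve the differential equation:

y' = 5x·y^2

Separating variables and integrating:
-1/y = 5x^2/2 + C

General solution: y^-1 = (-5/2)x^2 + C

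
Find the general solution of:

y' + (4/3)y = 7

Using integrating factor method:

General solution: y = 21/4 + Ce^(-4x/3)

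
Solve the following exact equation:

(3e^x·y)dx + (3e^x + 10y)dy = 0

Verify exactness: ∂M/∂y = ∂N/∂x ✓
Find F(x,y) such that ∂F/∂x = M, ∂F/∂y = N
Solution: 3e^x·y + 5y² = C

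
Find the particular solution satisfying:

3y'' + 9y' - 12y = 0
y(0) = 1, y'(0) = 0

General solution: y = C₁e^x + C₂e^(-4x)
Applying ICs: C₁ = 4/5, C₂ = 1/5
Particular solution: y = (4/5)e^x + (1/5)e^(-4x)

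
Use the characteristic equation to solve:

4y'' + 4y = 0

Characteristic equation: 4r² + 4 = 0
Divide by 4: r² + 1 = 0
Roots: r = ±i (complex conjugates)
General solution: y = C₁cos(x) + C₂sin(x)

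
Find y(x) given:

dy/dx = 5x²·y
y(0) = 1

General solution: y = Ce^(5x³/3)
Applying IC y(0) = 1:
Particular solution: y = e^(5x³/3)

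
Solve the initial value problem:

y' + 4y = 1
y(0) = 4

General solution: y = 1/4 + Ce^(-4x)
Applying y(0) = 4: C = 4 - 1/4 = 15/4
Particular solution: y = 1/4 + (15/4)e^(-4x)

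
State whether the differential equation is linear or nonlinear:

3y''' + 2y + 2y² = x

Nonlinear (y² term)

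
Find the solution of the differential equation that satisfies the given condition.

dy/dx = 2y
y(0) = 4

General solution: y = Ce^(2x)
Applying IC y(0) = 4:
Particular solution: y = 4e^(2x)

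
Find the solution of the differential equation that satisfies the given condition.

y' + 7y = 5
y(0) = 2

General solution: y = 5/7 + Ce^(-7x)
Applying y(0) = 2: C = 2 - 5/7 = 9/7
Particular solution: y = 5/7 + (9/7)e^(-7x)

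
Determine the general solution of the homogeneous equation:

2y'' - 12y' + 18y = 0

Characteristic equation: 2r² - 12r + 18 = 0
Divide by 2: r² - 6r + 9 = 0
Factored: (r - 3)² = 0
Repeated root: r = 3
General solution: y = (C₁ + C₂x)e^(3x)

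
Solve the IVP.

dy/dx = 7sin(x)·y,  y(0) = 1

General solution: y = Ce^(-7cos(x))
Applying IC y(0) = 1:
Particular solution: y = e^(7(1-cos(x)))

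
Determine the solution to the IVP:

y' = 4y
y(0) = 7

General solution: y = Ce^(4x)
Applying IC y(0) = 7:
Particular solution: y = 7e^(4x)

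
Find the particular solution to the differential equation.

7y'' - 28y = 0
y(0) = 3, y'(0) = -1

General solution: y = C₁e^(2x) + C₂e^(-2x)
Applying ICs: C₁ = 5/4, C₂ = 7/4
Particular solution: y = (5/4)e^(2x) + (7/4)e^(-2x)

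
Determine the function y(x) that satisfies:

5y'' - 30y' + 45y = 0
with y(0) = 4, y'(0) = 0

General solution: y = (C₁ + C₂x)e^(3x)
Repeated root r = 3
Applying ICs: C₁ = 4, C₂ = -12
Particular solution: y = (4 - 12x)e^(3x)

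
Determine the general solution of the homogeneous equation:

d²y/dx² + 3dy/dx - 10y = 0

Characteristic equation: r² + 3r - 10 = 0
Roots: r = 2, -5 (distinct real)
General solution: y = C₁e^(2x) + C₂e^(-5x)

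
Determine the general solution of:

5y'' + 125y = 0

Characteristic equation: 5r² + 125 = 0
Divide by 5: r² + 25 = 0
Roots: r = ±5i (complex conjugates)
General solution: y = C₁cos(5x) + C₂sin(5x)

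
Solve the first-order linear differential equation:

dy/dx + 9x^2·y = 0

Using integrating factor method:

General solution: y = Ce^(-3x^3)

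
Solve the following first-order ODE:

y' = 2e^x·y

Separating variables and integrating:
ln|y| = 2e^x + C

General solution: y = Ce^(2e^x)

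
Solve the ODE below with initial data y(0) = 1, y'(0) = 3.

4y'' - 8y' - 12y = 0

General solution: y = C₁e^(3x) + C₂e^(-x)
Applying ICs: C₁ = 1, C₂ = 0
Particular solution: y = e^(3x)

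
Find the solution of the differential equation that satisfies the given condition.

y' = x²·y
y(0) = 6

General solution: y = Ce^(x³/3)
Applying IC y(0) = 6:
Particular solution: y = 6e^(x³/3)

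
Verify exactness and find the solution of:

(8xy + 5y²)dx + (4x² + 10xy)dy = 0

Verify exactness: ∂M/∂y = ∂N/∂x ✓
Find F(x,y) such that ∂F/∂x = M, ∂F/∂y = N
Solution: 4x²y + 5xy² = C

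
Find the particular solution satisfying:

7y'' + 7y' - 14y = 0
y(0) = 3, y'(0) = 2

General solution: y = C₁e^x + C₂e^(-2x)
Applying ICs: C₁ = 8/3, C₂ = 1/3
Particular solution: y = (8/3)e^x + (1/3)e^(-2x)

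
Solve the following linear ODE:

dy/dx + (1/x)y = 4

Using integrating factor method:

General solution: y = 2x + C/x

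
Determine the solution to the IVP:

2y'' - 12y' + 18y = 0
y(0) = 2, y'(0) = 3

General solution: y = (C₁ + C₂x)e^(3x)
Repeated root r = 3
Applying ICs: C₁ = 2, C₂ = -3
Particular solution: y = (2 - 3x)e^(3x)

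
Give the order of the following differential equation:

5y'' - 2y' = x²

The order is 2 (highest derivative is of order 2).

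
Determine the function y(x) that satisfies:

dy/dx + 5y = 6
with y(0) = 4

General solution: y = 6/5 + Ce^(-5x)
Applying y(0) = 4: C = 4 - 6/5 = 14/5
Particular solution: y = 6/5 + (14/5)e^(-5x)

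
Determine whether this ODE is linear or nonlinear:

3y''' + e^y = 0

Nonlinear (e^y is nonlinear in y)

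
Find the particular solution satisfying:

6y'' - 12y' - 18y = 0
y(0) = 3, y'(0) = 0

General solution: y = C₁e^(3x) + C₂e^(-x)
Applying ICs: C₁ = 3/4, C₂ = 9/4
Particular solution: y = (3/4)e^(3x) + (9/4)e^(-x)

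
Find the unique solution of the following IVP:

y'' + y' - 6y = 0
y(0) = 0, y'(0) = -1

General solution: y = C₁e^(2x) + C₂e^(-3x)
Applying ICs: C₁ = -1/5, C₂ = 1/5
Particular solution: y = -(1/5)e^(2x) + (1/5)e^(-3x)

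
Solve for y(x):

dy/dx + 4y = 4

Using integrating factor method:

General solution: y = 1 + Ce^(-4x)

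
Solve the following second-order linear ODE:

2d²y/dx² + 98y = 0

Characteristic equation: 2r² + 98 = 0
Divide by 2: r² + 49 = 0
Roots: r = ±7i (complex conjugates)
General solution: y = C₁cos(7x) + C₂sin(7x)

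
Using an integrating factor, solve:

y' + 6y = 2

Using integrating factor method:

General solution: y = 1/3 + Ce^(-6x)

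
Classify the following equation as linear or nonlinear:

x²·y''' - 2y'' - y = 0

Linear (y and its derivatives appear to the first power only, no products of y terms)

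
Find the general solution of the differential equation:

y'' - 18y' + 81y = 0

Characteristic equation: r² - 18r + 81 = 0
Factored: (r - 9)² = 0
Repeated root: r = 9
General solution: y = (C₁ + C₂x)e^(9x)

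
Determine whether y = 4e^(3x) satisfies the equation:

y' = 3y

Verification:
y = 4e^(3x)
y' = 12e^(3x)
3y = 12e^(3x)
y' = 3y ✓

Yes, it is a solution.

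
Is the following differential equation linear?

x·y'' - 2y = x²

Yes. Linear (y and its derivatives appear to the first power only, no products of y terms)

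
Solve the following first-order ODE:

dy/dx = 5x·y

Separating variables and integrating:
ln|y| = 5x^2/2 + C

General solution: y = Ce^(5x^2/2)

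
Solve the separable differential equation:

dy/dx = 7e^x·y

Separating variables and integrating:
ln|y| = 7e^x + C

General solution: y = Ce^(7e^x)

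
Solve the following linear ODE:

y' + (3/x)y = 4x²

Using integrating factor method:

General solution: y = (2/3)x^3 + Cx^(-3)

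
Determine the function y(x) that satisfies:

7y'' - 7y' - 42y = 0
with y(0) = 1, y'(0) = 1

General solution: y = C₁e^(3x) + C₂e^(-2x)
Applying ICs: C₁ = 3/5, C₂ = 2/5
Particular solution: y = (3/5)e^(3x) + (2/5)e^(-2x)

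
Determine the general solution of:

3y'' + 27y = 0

Characteristic equation: 3r² + 27 = 0
Divide by 3: r² + 9 = 0
Roots: r = ±3i (complex conjugates)
General solution: y = C₁cos(3x) + C₂sin(3x)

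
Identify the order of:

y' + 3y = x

The order is 1 (highest derivative is of order 1).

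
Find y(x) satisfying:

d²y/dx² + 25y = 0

Characteristic equation: r² + 25 = 0
Roots: r = ±5i (complex conjugates)
General solution: y = C₁cos(5x) + C₂sin(5x)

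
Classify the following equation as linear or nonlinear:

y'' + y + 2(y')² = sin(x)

Nonlinear ((y')² term)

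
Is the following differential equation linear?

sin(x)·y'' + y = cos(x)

Yes. Linear (y and its derivatives appear to the first power only, no products of y terms)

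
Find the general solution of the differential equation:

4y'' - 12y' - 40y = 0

Characteristic equation: 4r² - 12r - 40 = 0
Divide by 4: r² - 3r - 10 = 0
Roots: r = 5, -2 (distinct real)
General solution: y = C₁e^(5x) + C₂e^(-2x)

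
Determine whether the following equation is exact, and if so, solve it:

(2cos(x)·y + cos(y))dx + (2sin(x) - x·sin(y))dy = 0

Verify exactness: ∂M/∂y = ∂N/∂x ✓
Find F(x,y) such that ∂F/∂x = M, ∂F/∂y = N
Solution: 2sin(x)·y + x·cos(y) = C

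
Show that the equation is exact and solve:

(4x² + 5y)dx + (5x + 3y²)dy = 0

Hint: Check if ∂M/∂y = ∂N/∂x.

Verify exactness: ∂M/∂y = ∂N/∂x ✓
Find F(x,y) such that ∂F/∂x = M, ∂F/∂y = N
Solution: 4x³/3 + 5xy + y³ = C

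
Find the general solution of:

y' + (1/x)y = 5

Using integrating factor method:

General solution: y = (5/2)x + C/x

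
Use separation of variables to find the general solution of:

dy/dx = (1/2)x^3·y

Separating variables and integrating:
ln|y| = x^4/8 + C

General solution: y = Ce^(x^4/8)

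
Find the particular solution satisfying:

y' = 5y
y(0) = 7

General solution: y = Ce^(5x)
Applying IC y(0) = 7:
Particular solution: y = 7e^(5x)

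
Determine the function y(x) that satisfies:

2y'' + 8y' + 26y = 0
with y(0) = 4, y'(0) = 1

General solution: y = e^(-2x)(C₁cos(3x) + C₂sin(3x))
Complex roots r = -2 ± 3i
Applying ICs: C₁ = 4, C₂ = 3
Particular solution: y = e^(-2x)(4cos(3x) + 3sin(3x))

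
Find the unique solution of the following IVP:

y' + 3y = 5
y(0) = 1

General solution: y = 5/3 + Ce^(-3x)
Applying y(0) = 1: C = 1 - 5/3 = -2/3
Particular solution: y = 5/3 - (2/3)e^(-3x)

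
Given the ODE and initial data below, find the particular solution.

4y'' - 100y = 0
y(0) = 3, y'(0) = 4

General solution: y = C₁e^(5x) + C₂e^(-5x)
Applying ICs: C₁ = 19/10, C₂ = 11/10
Particular solution: y = (19/10)e^(5x) + (11/10)e^(-5x)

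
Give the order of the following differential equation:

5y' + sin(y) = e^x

The order is 1 (highest derivative is of order 1).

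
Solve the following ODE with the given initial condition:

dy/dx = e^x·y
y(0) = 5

General solution: y = Ce^(e^x)
Applying IC y(0) = 5:
Particular solution: y = 5e^(e^x - 1)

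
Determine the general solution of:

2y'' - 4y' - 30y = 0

Characteristic equation: 2r² - 4r - 30 = 0
Divide by 2: r² - 2r - 15 = 0
Roots: r = 5, -3 (distinct real)
General solution: y = C₁e^(5x) + C₂e^(-3x)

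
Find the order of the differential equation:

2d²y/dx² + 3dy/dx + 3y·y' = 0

The order is 2 (highest derivative is of order 2).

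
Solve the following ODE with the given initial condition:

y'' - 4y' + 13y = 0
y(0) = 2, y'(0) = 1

General solution: y = e^(2x)(C₁cos(3x) + C₂sin(3x))
Complex roots r = 2 ± 3i
Applying ICs: C₁ = 2, C₂ = -1
Particular solution: y = e^(2x)(2cos(3x) - sin(3x))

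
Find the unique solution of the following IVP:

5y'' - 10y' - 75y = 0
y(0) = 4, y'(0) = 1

General solution: y = C₁e^(5x) + C₂e^(-3x)
Applying ICs: C₁ = 13/8, C₂ = 19/8
Particular solution: y = (13/8)e^(5x) + (19/8)e^(-3x)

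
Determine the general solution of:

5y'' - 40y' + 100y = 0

Characteristic equation: 5r² - 40r + 100 = 0
Divide by 5: r² - 8r + 20 = 0
Roots: r = 4 ± 2i (complex conjugates)
General solution: y = e^(4x)(C₁cos(2x) + C₂sin(2x))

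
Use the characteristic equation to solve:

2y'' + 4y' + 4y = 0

Characteristic equation: 2r² + 4r + 4 = 0
Divide by 2: r² + 2r + 2 = 0
Roots: r = -1 ± i (complex conjugates)
General solution: y = e^(-x)(C₁cos(x) + C₂sin(x))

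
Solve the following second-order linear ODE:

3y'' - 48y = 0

Characteristic equation: 3r² - 48 = 0
Divide by 3: r² - 16 = 0
Roots: r = 4, -4 (distinct real)
General solution: y = C₁e^(4x) + C₂e^(-4x)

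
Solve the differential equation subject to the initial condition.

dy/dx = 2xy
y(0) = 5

General solution: y = Ce^(x²)
Applying IC y(0) = 5:
Particular solution: y = 5e^(x²)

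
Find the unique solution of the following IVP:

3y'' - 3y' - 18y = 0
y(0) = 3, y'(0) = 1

General solution: y = C₁e^(3x) + C₂e^(-2x)
Applying ICs: C₁ = 7/5, C₂ = 8/5
Particular solution: y = (7/5)e^(3x) + (8/5)e^(-2x)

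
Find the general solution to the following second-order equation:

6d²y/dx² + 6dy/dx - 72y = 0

Characteristic equation: 6r² + 6r - 72 = 0
Divide by 6: r² + r - 12 = 0
Roots: r = 3, -4 (distinct real)
General solution: y = C₁e^(3x) + C₂e^(-4x)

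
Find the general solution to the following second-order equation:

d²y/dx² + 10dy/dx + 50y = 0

Characteristic equation: r² + 10r + 50 = 0
Roots: r = -5 ± 5i (complex conjugates)
General solution: y = e^(-5x)(C₁cos(5x) + C₂sin(5x))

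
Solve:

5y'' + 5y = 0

Characteristic equation: 5r² + 5 = 0
Divide by 5: r² + 1 = 0
Roots: r = ±i (complex conjugates)
General solution: y = C₁cos(x) + C₂sin(x)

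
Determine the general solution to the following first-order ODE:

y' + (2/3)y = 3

Using integrating factor method:

General solution: y = 9/2 + Ce^(-2x/3)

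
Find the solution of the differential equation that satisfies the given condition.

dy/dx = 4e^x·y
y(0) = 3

General solution: y = Ce^(4e^x)
Applying IC y(0) = 3:
Particular solution: y = 3e^(4(e^x - 1))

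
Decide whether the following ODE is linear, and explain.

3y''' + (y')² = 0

Nonlinear ((y')² term)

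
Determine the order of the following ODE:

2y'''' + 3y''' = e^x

The order is 4 (highest derivative is of order 4).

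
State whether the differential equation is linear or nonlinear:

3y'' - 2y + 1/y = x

Nonlinear (1/y term)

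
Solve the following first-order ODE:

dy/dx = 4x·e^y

Separating variables and integrating:
-e^(-y) = 2x² + C

General solution: y = -ln(C - 2x²)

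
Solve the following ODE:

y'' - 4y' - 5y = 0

Characteristic equation: r² - 4r - 5 = 0
Roots: r = 5, -1 (distinct real)
General solution: y = C₁e^(5x) + C₂e^(-x)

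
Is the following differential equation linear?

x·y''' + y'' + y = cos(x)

Yes. Linear (y and its derivatives appear to the first power only, no products of y terms)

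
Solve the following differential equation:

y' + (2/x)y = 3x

Using integrating factor method:

General solution: y = (3/4)x^2 + Cx^(-2)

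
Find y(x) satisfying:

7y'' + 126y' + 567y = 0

Characteristic equation: 7r² + 126r + 567 = 0
Divide by 7: r² + 18r + 81 = 0
Factored: (r + 9)² = 0
Repeated root: r = -9
General solution: y = (C₁ + C₂x)e^(-9x)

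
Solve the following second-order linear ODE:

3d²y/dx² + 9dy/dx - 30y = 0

Characteristic equation: 3r² + 9r - 30 = 0
Divide by 3: r² + 3r - 10 = 0
Roots: r = 2, -5 (distinct real)
General solution: y = C₁e^(2x) + C₂e^(-5x)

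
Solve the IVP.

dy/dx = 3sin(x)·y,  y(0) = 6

General solution: y = Ce^(-3cos(x))
Applying IC y(0) = 6:
Particular solution: y = 6e^(3(1-cos(x)))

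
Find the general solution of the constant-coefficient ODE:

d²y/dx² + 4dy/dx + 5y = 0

Characteristic equation: r² + 4r + 5 = 0
Roots: r = -2 ± i (complex conjugates)
General solution: y = e^(-2x)(C₁cos(x) + C₂sin(x))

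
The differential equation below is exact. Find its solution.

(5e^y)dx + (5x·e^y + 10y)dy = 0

Verify exactness: ∂M/∂y = ∂N/∂x ✓
Find F(x,y) such that ∂F/∂x = M, ∂F/∂y = N
Solution: 5x·e^y + 5y² = C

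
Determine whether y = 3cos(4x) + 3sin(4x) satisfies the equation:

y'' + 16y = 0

Verification:
y'' = -48cos(4x) - 48sin(4x)
y'' + 16y = 0 ✓

Yes, it is a solution.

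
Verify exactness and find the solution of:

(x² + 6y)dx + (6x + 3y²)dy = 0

Verify exactness: ∂M/∂y = ∂N/∂x ✓
Find F(x,y) such that ∂F/∂x = M, ∂F/∂y = N
Solution: x³/3 + 6xy + y³ = C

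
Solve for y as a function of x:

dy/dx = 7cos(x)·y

Separating variables and integrating:
ln|y| = 7sin(x) + C

General solution: y = Ce^(7sin(x))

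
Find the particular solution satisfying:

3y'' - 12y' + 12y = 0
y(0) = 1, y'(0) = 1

General solution: y = (C₁ + C₂x)e^(2x)
Repeated root r = 2
Applying ICs: C₁ = 1, C₂ = -1
Particular solution: y = (1 - x)e^(2x)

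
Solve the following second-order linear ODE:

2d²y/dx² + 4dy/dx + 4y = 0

Characteristic equation: 2r² + 4r + 4 = 0
Divide by 2: r² + 2r + 2 = 0
Roots: r = -1 ± i (complex conjugates)
General solution: y = e^(-x)(C₁cos(x) + C₂sin(x))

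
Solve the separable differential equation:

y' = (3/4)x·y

Separating variables and integrating:
ln|y| = 3x^2/8 + C

General solution: y = Ce^(3x^2/8)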